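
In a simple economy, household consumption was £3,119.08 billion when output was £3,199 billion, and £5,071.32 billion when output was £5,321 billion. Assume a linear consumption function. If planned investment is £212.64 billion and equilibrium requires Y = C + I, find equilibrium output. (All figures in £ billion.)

MPC = (5071.32 − 3119.08)/(5321 − 3199) = 1952.24/2122 = 0.92
a = 3119.08 − 0.92(3199) = 176
Equilibrium: Y = 176 + 0.92Y + 212.64
0.08Y = 388.64, so Y = 388.64/0.08 = 4858

Y = 4858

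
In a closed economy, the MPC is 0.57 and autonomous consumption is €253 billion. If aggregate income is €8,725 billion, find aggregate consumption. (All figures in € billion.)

C = 5226.25

C = 253 + 0.57(8725) = 253 + 4973.25 = 5226.25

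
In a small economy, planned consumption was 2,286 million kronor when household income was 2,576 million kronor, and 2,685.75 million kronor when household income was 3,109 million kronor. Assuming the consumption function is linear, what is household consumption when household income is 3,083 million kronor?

C = 2666.25

MPC = (2685.75 − 2286)/(3109 − 2576) = 399.75/533 = 0.75
a = 2286 − 0.75(2576) = 2286 − 1932 = 354
C = 354 + 0.75(3083) = 354 + 2312.25 = 2666.25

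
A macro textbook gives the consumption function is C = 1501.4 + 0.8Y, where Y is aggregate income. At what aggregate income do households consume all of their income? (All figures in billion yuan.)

At break-even, C = Y: 1501.4 + 0.8Y = Y
0.2Y = 1501.4, so Y = 1501.4/0.2 = 7507

Y = 7507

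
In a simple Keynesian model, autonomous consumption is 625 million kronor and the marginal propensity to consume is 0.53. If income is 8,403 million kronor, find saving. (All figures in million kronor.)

S = 3324.41

C = 625 + 0.53(8403) = 625 + 4453.59 = 5078.59
S = Y − C = 8403 − 5078.59 = 3324.41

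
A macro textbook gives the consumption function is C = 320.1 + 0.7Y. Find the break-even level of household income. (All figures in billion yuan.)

At break-even, C = Y: 320.1 + 0.7Y = Y
0.3Y = 320.1, so Y = 320.1/0.3 = 1067

Y = 1067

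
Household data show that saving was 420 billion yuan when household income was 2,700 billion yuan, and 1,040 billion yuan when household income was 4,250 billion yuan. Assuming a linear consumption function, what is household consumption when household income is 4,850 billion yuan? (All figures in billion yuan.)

MPS = ΔS/ΔY = (1040 − 420)/(4250 − 2700) = 620/1550 = 0.4
MPC = 1 − MPS = 0.6
Autonomous saving = 420 − 0.4(2700) = -660, so a = 660
C = 660 + 0.6(4850) = 660 + 2910 = 3570

C = 3570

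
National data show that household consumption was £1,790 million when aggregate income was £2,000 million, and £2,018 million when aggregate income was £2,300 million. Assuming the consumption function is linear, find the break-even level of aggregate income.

MPC = (2018 − 1790)/(2300 − 2000) = 228/300 = 0.76
a = 1790 − 0.76(2000) = 1790 − 1520 = 270
Break-even: Y = a/(1−MPC) = 270/0.24 = 1125

Y = 1125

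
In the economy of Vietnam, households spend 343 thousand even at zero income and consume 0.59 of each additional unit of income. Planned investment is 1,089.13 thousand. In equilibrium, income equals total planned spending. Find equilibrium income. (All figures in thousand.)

Y = C + I = 343 + 0.59Y + 1089.13
Y − 0.59Y = 1432.13
0.41Y = 1432.13, so Y = 1432.13/0.41 = 3493

Y = 3493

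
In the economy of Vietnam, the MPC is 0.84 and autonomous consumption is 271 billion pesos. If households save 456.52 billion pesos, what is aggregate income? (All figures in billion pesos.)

Y = 4547

S = Y − C = -271 + 0.16Y
-271 + 0.16Y = 456.52, so 0.16Y = 727.52 and Y = 4547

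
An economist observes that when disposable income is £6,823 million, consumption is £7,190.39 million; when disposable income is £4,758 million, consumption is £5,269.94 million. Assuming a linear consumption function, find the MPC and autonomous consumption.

MPC = ΔC/ΔY = (7190.39 − 5269.94)/(6823 − 4758) = 1920.45/2065 = 0.93
a = C − MPC·Y = 5269.94 − 0.93(4758) = 5269.94 − 4424.94 = 845

MPC = 0.93; a = 845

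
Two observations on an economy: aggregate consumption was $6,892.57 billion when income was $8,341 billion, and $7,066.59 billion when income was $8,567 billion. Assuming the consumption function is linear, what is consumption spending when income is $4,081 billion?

MPC = (7066.59 − 6892.57)/(8567 − 8341) = 174.02/226 = 0.77
a = 6892.57 − 0.77(8341) = 6892.57 − 6422.57 = 470
C = 470 + 0.77(4081) = 470 + 3142.37 = 3612.37

C = 3612.37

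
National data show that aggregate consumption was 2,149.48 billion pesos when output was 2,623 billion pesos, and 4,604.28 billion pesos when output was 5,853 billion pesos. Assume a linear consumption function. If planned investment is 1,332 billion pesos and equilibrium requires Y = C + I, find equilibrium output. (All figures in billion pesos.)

MPC = (4604.28 − 2149.48)/(5853 − 2623) = 2454.8/3230 = 0.76
a = 2149.48 − 0.76(2623) = 156
Equilibrium: Y = 156 + 0.76Y + 1332
0.24Y = 1488, so Y = 1488/0.24 = 6200

Y = 6200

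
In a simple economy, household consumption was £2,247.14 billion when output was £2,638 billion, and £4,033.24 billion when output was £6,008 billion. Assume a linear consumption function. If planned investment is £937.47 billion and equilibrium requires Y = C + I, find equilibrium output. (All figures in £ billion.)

Y = 3801

MPC = (4033.24 − 2247.14)/(6008 − 2638) = 1786.1/3370 = 0.53
a = 2247.14 − 0.53(2638) = 849
Equilibrium: Y = 849 + 0.53Y + 937.47
0.47Y = 1786.47, so Y = 1786.47/0.47 = 3801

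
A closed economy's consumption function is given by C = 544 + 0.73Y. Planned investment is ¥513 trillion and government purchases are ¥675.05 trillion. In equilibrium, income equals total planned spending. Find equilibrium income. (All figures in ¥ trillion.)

Y = 6415

Y = C + I + G = 544 + 0.73Y + 513 + 675.05
Y − 0.73Y = 1732.05
0.27Y = 1732.05, so Y = 1732.05/0.27 = 6415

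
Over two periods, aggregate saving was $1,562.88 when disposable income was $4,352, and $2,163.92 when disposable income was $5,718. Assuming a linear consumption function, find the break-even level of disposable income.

Y = 800

MPS = ΔS/ΔY = (2163.92 − 1562.88)/(5718 − 4352) = 601.04/1366 = 0.44
MPC = 1 − MPS = 0.56
From S(4352) = 1562.88: −a + 0.44(4352) = 1562.88, so a = 1914.88 − 1562.88 = 352
Break-even (S = 0): Y = a/MPS = 352/0.44 = 800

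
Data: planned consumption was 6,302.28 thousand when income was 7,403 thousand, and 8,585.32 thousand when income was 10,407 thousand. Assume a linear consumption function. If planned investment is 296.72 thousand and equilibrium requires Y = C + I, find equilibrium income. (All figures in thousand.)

MPC = (8585.32 − 6302.28)/(10407 − 7403) = 2283.04/3004 = 0.76
a = 6302.28 − 0.76(7403) = 676
Equilibrium: Y = 676 + 0.76Y + 296.72
0.24Y = 972.72, so Y = 972.72/0.24 = 4053

Y = 4053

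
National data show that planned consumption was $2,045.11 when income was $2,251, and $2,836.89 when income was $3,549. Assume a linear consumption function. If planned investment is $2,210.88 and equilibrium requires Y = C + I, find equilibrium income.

MPC = (2836.89 − 2045.11)/(3549 − 2251) = 791.78/1298 = 0.61
a = 2045.11 − 0.61(2251) = 672
Equilibrium: Y = 672 + 0.61Y + 2210.88
0.39Y = 2882.88, so Y = 2882.88/0.39 = 7392

Y = 7392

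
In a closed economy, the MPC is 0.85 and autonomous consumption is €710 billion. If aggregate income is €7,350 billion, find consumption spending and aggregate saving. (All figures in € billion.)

C = 6957.5; S = 392.5

C = 710 + 0.85(7350) = 710 + 6247.5 = 6957.5
S = Y − C = 7350 − 6957.5 = 392.5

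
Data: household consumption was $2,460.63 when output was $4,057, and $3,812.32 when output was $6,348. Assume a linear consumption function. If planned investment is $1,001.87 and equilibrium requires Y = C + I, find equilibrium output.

MPC = (3812.32 − 2460.63)/(6348 − 4057) = 1351.69/2291 = 0.59
a = 2460.63 − 0.59(4057) = 67
Equilibrium: Y = 67 + 0.59Y + 1001.87
0.41Y = 1068.87, so Y = 1068.87/0.41 = 2607

Y = 2607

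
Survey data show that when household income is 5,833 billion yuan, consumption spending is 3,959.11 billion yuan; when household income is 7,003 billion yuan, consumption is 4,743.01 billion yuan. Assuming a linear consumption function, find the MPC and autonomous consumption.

MPC = ΔC/ΔY = (4743.01 − 3959.11)/(7003 − 5833) = 783.9/1170 = 0.67
a = C − MPC·Y = 3959.11 − 0.67(5833) = 3959.11 − 3908.11 = 51

MPC = 0.67; a = 51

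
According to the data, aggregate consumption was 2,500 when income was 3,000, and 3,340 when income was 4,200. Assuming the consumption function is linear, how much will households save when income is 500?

S = -250

MPC = (3340 − 2500)/(4200 − 3000) = 840/1200 = 0.7
a = 2500 − 0.7(3000) = 2500 − 2100 = 400
C = 400 + 0.7(500) = 750
S = 500 − 750 = -250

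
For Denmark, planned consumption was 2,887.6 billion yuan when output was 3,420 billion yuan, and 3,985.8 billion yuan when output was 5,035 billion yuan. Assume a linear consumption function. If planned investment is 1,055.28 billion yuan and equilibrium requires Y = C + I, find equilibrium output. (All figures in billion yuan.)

MPC = (3985.8 − 2887.6)/(5035 − 3420) = 1098.2/1615 = 0.68
a = 2887.6 − 0.68(3420) = 562
Equilibrium: Y = 562 + 0.68Y + 1055.28
0.32Y = 1617.28, so Y = 1617.28/0.32 = 5054

Y = 5054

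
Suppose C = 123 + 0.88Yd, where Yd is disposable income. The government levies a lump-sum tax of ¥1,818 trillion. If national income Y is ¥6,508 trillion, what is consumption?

C = 4250.2

Yd = Y − T = 6508 − 1818 = 4690
C = 123 + 0.88(4690) = 123 + 4127.2 = 4250.2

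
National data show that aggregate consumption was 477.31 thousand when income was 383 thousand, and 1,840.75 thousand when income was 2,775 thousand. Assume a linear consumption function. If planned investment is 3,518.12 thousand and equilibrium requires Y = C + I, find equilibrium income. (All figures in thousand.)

Y = 8784

MPC = (1840.75 − 477.31)/(2775 − 383) = 1363.44/2392 = 0.57
a = 477.31 − 0.57(383) = 259
Equilibrium: Y = 259 + 0.57Y + 3518.12
0.43Y = 3777.12, so Y = 3777.12/0.43 = 8784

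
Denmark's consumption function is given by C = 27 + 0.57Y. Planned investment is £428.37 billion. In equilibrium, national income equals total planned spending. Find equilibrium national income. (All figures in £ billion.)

Y = C + I = 27 + 0.57Y + 428.37
Y − 0.57Y = 455.37
0.43Y = 455.37, so Y = 455.37/0.43 = 1059

Y = 1059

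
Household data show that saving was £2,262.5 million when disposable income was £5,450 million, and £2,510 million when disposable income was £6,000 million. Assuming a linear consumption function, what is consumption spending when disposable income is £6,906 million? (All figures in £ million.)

MPS = ΔS/ΔY = (2510 − 2262.5)/(6000 − 5450) = 247.5/550 = 0.45
MPC = 1 − MPS = 0.55
Autonomous saving = 2262.5 − 0.45(5450) = -190, so a = 190
C = 190 + 0.55(6906) = 190 + 3798.3 = 3988.3

C = 3988.3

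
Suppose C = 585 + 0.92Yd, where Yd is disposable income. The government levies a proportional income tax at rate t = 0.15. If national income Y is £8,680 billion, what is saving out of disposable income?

S = 5.24

Yd = (1 − 0.15)(8680) = 0.85(8680) = 7378
C = 585 + 0.92(7378) = 585 + 6787.76 = 7372.76
S = Yd − C = 7378 − 7372.76 = 5.24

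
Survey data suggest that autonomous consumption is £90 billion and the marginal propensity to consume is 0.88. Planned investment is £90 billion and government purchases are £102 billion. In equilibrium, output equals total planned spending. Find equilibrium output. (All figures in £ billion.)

Y = C + I + G = 90 + 0.88Y + 90 + 102
Y − 0.88Y = 282
0.12Y = 282, so Y = 282/0.12 = 2350

Y = 2350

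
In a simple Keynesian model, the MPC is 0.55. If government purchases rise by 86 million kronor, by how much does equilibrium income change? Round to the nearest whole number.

The multiplier is 1/(1 − MPC) = 1/0.45.
ΔY = 86/0.45 = 191.11 ≈ 191

ΔY ≈ 191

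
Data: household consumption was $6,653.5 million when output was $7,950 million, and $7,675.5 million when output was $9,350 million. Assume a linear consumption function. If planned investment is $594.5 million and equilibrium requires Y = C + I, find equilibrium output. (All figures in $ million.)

Y = 5350

MPC = (7675.5 − 6653.5)/(9350 − 7950) = 1022/1400 = 0.73
a = 6653.5 − 0.73(7950) = 850
Equilibrium: Y = 850 + 0.73Y + 594.5
0.27Y = 1444.5, so Y = 1444.5/0.27 = 5350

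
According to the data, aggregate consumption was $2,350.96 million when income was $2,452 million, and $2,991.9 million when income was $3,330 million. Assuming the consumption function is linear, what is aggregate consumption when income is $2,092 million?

C = 2088.16

MPC = (2991.9 − 2350.96)/(3330 − 2452) = 640.94/878 = 0.73
a = 2350.96 − 0.73(2452) = 2350.96 − 1789.96 = 561
C = 561 + 0.73(2092) = 561 + 1527.16 = 2088.16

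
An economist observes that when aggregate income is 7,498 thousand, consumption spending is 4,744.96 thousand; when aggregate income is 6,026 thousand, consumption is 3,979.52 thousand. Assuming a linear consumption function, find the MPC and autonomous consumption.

MPC = 0.52; a = 846

MPC = ΔC/ΔY = (4744.96 − 3979.52)/(7498 − 6026) = 765.44/1472 = 0.52
a = C − MPC·Y = 3979.52 − 0.52(6026) = 3979.52 − 3133.52 = 846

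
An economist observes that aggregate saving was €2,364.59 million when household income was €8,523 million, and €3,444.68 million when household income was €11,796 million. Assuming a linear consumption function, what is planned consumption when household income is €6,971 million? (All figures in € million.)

MPS = ΔS/ΔY = (3444.68 − 2364.59)/(11796 − 8523) = 1080.09/3273 = 0.33
MPC = 1 − MPS = 0.67
Autonomous saving = 2364.59 − 0.33(8523) = -448, so a = 448
C = 448 + 0.67(6971) = 448 + 4670.57 = 5118.57

C = 5118.57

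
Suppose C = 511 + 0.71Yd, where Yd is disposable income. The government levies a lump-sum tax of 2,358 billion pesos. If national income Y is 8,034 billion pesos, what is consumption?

Yd = Y − T = 8034 − 2358 = 5676
C = 511 + 0.71(5676) = 511 + 4029.96 = 4540.96

C = 4540.96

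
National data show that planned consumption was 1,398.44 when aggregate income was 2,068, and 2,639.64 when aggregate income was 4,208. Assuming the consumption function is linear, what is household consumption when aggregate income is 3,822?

MPC = (2639.64 − 1398.44)/(4208 − 2068) = 1241.2/2140 = 0.58
a = 1398.44 − 0.58(2068) = 1398.44 − 1199.44 = 199
C = 199 + 0.58(3822) = 199 + 2216.76 = 2415.76

C = 2415.76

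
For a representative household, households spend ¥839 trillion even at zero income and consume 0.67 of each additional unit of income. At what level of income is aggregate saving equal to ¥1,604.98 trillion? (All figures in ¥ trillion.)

Y = 7406

S = Y − C = -839 + 0.33Y
-839 + 0.33Y = 1604.98, so 0.33Y = 2443.98 and Y = 7406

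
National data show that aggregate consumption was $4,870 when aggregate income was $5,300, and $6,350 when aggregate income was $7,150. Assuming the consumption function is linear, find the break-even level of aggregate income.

MPC = (6350 − 4870)/(7150 − 5300) = 1480/1850 = 0.8
a = 4870 − 0.8(5300) = 4870 − 4240 = 630
Break-even: Y = a/(1−MPC) = 630/0.2 = 3150

Y = 3150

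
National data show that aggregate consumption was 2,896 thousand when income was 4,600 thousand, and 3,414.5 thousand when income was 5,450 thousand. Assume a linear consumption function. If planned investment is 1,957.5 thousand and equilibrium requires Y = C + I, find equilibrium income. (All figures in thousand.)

Y = 5250

MPC = (3414.5 − 2896)/(5450 − 4600) = 518.5/850 = 0.61
a = 2896 − 0.61(4600) = 90
Equilibrium: Y = 90 + 0.61Y + 1957.5
0.39Y = 2047.5, so Y = 2047.5/0.39 = 5250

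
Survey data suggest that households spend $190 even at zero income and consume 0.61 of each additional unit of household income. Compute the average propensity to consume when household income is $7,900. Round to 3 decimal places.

APC = 0.634

C = 190 + 0.61(7900) = 5009
APC = C/Y = 5009/7900 = 0.634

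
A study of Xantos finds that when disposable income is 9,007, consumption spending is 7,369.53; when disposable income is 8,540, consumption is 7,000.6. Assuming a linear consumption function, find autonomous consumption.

MPC = ΔC/ΔY = (7369.53 − 7000.6)/(9007 − 8540) = 368.93/467 = 0.79
a = C − MPC·Y = 7000.6 − 0.79(8540) = 7000.6 − 6746.6 = 254

a = 254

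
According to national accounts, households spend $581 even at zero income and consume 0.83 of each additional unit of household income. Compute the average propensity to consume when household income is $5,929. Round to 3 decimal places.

APC = 0.928

C = 581 + 0.83(5929) = 5502.07
APC = C/Y = 5502.07/5929 = 0.928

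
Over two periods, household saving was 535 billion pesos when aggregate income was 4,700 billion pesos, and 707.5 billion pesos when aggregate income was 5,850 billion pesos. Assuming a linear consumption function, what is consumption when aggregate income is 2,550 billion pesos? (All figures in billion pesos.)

MPS = ΔS/ΔY = (707.5 − 535)/(5850 − 4700) = 172.5/1150 = 0.15
MPC = 1 − MPS = 0.85
Autonomous saving = 535 − 0.15(4700) = -170, so a = 170
C = 170 + 0.85(2550) = 170 + 2167.5 = 2337.5

C = 2337.5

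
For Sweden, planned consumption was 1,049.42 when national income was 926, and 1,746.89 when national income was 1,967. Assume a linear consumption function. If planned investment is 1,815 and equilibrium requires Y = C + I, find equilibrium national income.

Y = 6800

MPC = (1746.89 − 1049.42)/(1967 − 926) = 697.47/1041 = 0.67
a = 1049.42 − 0.67(926) = 429
Equilibrium: Y = 429 + 0.67Y + 1815
0.33Y = 2244, so Y = 2244/0.33 = 6800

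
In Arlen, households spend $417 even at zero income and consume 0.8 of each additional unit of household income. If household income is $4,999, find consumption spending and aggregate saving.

C = 4416.2; S = 582.8

C = 417 + 0.8(4999) = 417 + 3999.2 = 4416.2
S = Y − C = 4999 − 4416.2 = 582.8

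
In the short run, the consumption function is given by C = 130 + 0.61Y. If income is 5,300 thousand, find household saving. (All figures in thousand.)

S = 1937

C = 130 + 0.61(5300) = 130 + 3233 = 3363
S = Y − C = 5300 − 3363 = 1937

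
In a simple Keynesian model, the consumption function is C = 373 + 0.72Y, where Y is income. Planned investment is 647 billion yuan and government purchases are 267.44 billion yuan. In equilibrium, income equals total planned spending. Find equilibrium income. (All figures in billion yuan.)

Y = 4598

Y = C + I + G = 373 + 0.72Y + 647 + 267.44
Y − 0.72Y = 1287.44
0.28Y = 1287.44, so Y = 1287.44/0.28 = 4598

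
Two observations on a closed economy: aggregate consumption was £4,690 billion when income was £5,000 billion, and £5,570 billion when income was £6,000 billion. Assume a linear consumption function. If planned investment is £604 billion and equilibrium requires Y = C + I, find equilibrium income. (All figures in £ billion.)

MPC = (5570 − 4690)/(6000 − 5000) = 880/1000 = 0.88
a = 4690 − 0.88(5000) = 290
Equilibrium: Y = 290 + 0.88Y + 604
0.12Y = 894, so Y = 894/0.12 = 7450

Y = 7450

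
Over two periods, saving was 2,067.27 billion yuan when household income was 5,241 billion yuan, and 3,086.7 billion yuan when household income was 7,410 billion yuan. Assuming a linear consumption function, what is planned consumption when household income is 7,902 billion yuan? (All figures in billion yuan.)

MPS = ΔS/ΔY = (3086.7 − 2067.27)/(7410 − 5241) = 1019.43/2169 = 0.47
MPC = 1 − MPS = 0.53
Autonomous saving = 2067.27 − 0.47(5241) = -396, so a = 396
C = 396 + 0.53(7902) = 396 + 4188.06 = 4584.06

C = 4584.06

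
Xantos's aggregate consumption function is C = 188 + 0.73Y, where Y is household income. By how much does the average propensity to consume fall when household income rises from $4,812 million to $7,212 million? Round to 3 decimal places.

At Y = 4812: C = 188 + 0.73(4812) = 3700.76, APC = 3700.76/4812 = 0.7691
At Y = 7212: C = 5452.76, APC = 5452.76/7212 = 0.7561
Fall in APC = 0.7691 − 0.7561 = 0.013

ΔAPC = 0.013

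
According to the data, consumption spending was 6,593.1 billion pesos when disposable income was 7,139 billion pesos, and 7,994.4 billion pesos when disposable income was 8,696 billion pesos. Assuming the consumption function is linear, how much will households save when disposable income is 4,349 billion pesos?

S = 266.9

MPC = (7994.4 − 6593.1)/(8696 − 7139) = 1401.3/1557 = 0.9
a = 6593.1 − 0.9(7139) = 6593.1 − 6425.1 = 168
C = 168 + 0.9(4349) = 4082.1
S = 4349 − 4082.1 = 266.9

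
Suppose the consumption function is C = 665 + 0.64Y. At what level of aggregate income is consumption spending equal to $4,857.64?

665 + 0.64Y = 4857.64
0.64Y = 4192.64, so Y = 4192.64/0.64 = 6551

Y = 6551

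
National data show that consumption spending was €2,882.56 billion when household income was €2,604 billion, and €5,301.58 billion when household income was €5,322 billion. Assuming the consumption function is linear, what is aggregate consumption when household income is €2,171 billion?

MPC = (5301.58 − 2882.56)/(5322 − 2604) = 2419.02/2718 = 0.89
a = 2882.56 − 0.89(2604) = 2882.56 − 2317.56 = 565
C = 565 + 0.89(2171) = 565 + 1932.19 = 2497.19

C = 2497.19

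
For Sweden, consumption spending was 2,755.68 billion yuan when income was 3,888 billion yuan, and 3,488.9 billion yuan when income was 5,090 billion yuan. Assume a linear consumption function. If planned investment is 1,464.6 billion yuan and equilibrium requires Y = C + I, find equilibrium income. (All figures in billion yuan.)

MPC = (3488.9 − 2755.68)/(5090 − 3888) = 733.22/1202 = 0.61
a = 2755.68 − 0.61(3888) = 384
Equilibrium: Y = 384 + 0.61Y + 1464.6
0.39Y = 1848.6, so Y = 1848.6/0.39 = 4740

Y = 4740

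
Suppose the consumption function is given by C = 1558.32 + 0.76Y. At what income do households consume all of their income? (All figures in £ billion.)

At break-even, C = Y: 1558.32 + 0.76Y = Y
0.24Y = 1558.32, so Y = 1558.32/0.24 = 6493

Y = 6493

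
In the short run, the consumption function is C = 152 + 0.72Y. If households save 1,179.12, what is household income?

Y = 4754

S = Y − C = -152 + 0.28Y
-152 + 0.28Y = 1179.12, so 0.28Y = 1331.12 and Y = 4754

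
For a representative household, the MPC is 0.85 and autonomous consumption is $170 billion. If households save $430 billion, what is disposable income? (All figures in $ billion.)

Y = 4000

S = Y − C = -170 + 0.15Y
-170 + 0.15Y = 430, so 0.15Y = 600 and Y = 4000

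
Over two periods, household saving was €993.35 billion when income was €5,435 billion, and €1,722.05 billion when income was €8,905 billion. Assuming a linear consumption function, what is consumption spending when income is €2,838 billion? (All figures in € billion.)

MPS = ΔS/ΔY = (1722.05 − 993.35)/(8905 − 5435) = 728.7/3470 = 0.21
MPC = 1 − MPS = 0.79
Autonomous saving = 993.35 − 0.21(5435) = -148, so a = 148
C = 148 + 0.79(2838) = 148 + 2242.02 = 2390.02

C = 2390.02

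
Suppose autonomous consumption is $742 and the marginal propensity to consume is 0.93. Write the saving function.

S = -742 + 0.07Y

S = Y − C = Y − (742 + 0.93Y) = -742 + (1 − 0.93)Y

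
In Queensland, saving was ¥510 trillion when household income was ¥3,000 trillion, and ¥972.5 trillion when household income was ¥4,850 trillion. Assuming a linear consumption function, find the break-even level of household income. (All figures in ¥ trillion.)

MPS = ΔS/ΔY = (972.5 − 510)/(4850 − 3000) = 462.5/1850 = 0.25
MPC = 1 − MPS = 0.75
From S(3000) = 510: −a + 0.25(3000) = 510, so a = 750 − 510 = 240
Break-even (S = 0): Y = a/MPS = 240/0.25 = 960

Y = 960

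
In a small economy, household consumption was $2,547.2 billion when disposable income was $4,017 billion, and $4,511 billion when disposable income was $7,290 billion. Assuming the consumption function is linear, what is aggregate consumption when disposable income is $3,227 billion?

C = 2073.2

MPC = (4511 − 2547.2)/(7290 − 4017) = 1963.8/3273 = 0.6
a = 2547.2 − 0.6(4017) = 2547.2 − 2410.2 = 137
C = 137 + 0.6(3227) = 137 + 1936.2 = 2073.2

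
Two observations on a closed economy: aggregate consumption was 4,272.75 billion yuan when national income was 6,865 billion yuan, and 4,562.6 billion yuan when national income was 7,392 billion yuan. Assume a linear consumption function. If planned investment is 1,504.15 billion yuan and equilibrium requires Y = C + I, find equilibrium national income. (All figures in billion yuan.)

MPC = (4562.6 − 4272.75)/(7392 − 6865) = 289.85/527 = 0.55
a = 4272.75 − 0.55(6865) = 497
Equilibrium: Y = 497 + 0.55Y + 1504.15
0.45Y = 2001.15, so Y = 2001.15/0.45 = 4447

Y = 4447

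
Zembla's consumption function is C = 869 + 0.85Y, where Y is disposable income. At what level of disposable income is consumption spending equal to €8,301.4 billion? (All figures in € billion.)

Y = 8744

869 + 0.85Y = 8301.4
0.85Y = 7432.4, so Y = 7432.4/0.85 = 8744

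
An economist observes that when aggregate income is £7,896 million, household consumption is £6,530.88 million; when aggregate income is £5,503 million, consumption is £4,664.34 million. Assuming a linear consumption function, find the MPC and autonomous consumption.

MPC = 0.78; a = 372

MPC = ΔC/ΔY = (6530.88 − 4664.34)/(7896 − 5503) = 1866.54/2393 = 0.78
a = C − MPC·Y = 4664.34 − 0.78(5503) = 4664.34 − 4292.34 = 372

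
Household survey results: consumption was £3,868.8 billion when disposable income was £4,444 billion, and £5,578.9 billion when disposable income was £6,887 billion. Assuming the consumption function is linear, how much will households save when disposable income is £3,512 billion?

MPC = (5578.9 − 3868.8)/(6887 − 4444) = 1710.1/2443 = 0.7
a = 3868.8 − 0.7(4444) = 3868.8 − 3110.8 = 758
C = 758 + 0.7(3512) = 3216.4
S = 3512 − 3216.4 = 295.6

S = 295.6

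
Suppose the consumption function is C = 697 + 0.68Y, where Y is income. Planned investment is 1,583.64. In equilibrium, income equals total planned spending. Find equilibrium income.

Y = C + I = 697 + 0.68Y + 1583.64
Y − 0.68Y = 2280.64
0.32Y = 2280.64, so Y = 2280.64/0.32 = 7127

Y = 7127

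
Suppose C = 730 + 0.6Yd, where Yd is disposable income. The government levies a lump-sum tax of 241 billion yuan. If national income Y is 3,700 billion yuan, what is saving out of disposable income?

S = 653.6

Yd = Y − T = 3700 − 241 = 3459
C = 730 + 0.6(3459) = 730 + 2075.4 = 2805.4
S = Yd − C = 3459 − 2805.4 = 653.6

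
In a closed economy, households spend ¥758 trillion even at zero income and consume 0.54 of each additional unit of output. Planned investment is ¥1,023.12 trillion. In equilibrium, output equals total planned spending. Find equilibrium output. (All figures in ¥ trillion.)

Y = 3872

Y = C + I = 758 + 0.54Y + 1023.12
Y − 0.54Y = 1781.12
0.46Y = 1781.12, so Y = 1781.12/0.46 = 3872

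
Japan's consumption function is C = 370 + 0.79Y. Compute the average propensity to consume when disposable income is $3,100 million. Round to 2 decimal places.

APC = 0.91

C = 370 + 0.79(3100) = 2819
APC = C/Y = 2819/3100 = 0.91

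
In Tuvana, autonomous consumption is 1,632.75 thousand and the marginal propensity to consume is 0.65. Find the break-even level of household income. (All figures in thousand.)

Y = 4665

At break-even, C = Y: 1632.75 + 0.65Y = Y
0.35Y = 1632.75, so Y = 1632.75/0.35 = 4665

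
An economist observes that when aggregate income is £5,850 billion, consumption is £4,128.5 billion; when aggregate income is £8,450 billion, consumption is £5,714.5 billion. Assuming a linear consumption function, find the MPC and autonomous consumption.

MPC = ΔC/ΔY = (5714.5 − 4128.5)/(8450 − 5850) = 1586/2600 = 0.61
a = C − MPC·Y = 4128.5 − 0.61(5850) = 4128.5 − 3568.5 = 560

MPC = 0.61; a = 560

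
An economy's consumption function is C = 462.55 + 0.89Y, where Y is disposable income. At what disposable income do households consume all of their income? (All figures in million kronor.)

Y = 4205

At break-even, C = Y: 462.55 + 0.89Y = Y
0.11Y = 462.55, so Y = 462.55/0.11 = 4205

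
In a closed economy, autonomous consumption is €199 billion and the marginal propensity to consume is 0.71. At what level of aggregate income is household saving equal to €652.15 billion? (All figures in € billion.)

S = Y − C = -199 + 0.29Y
-199 + 0.29Y = 652.15, so 0.29Y = 851.15 and Y = 2935

Y = 2935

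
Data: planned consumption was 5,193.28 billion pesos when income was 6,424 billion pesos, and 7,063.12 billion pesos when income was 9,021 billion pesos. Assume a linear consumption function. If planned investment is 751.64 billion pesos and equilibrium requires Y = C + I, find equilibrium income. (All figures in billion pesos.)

Y = 4713

MPC = (7063.12 − 5193.28)/(9021 − 6424) = 1869.84/2597 = 0.72
a = 5193.28 − 0.72(6424) = 568
Equilibrium: Y = 568 + 0.72Y + 751.64
0.28Y = 1319.64, so Y = 1319.64/0.28 = 4713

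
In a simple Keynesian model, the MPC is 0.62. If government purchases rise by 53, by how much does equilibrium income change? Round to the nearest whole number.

ΔY ≈ 139

The multiplier is 1/(1 − MPC) = 1/0.38.
ΔY = 53/0.38 = 139.47 ≈ 139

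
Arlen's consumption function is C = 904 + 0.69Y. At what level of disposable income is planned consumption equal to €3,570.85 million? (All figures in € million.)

Y = 3865

904 + 0.69Y = 3570.85
0.69Y = 2666.85, so Y = 2666.85/0.69 = 3865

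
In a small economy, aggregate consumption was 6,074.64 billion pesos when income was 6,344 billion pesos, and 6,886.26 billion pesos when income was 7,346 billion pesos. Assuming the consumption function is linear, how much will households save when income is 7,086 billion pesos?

S = 410.34

MPC = (6886.26 − 6074.64)/(7346 − 6344) = 811.62/1002 = 0.81
a = 6074.64 − 0.81(6344) = 6074.64 − 5138.64 = 936
C = 936 + 0.81(7086) = 6675.66
S = 7086 − 6675.66 = 410.34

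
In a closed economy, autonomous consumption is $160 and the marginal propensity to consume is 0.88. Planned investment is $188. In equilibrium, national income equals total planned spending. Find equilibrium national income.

Y = 2900

Y = C + I = 160 + 0.88Y + 188
Y − 0.88Y = 348
0.12Y = 348, so Y = 348/0.12 = 2900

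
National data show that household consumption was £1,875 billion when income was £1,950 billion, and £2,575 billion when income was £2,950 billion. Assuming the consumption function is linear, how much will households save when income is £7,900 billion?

MPC = (2575 − 1875)/(2950 − 1950) = 700/1000 = 0.7
a = 1875 − 0.7(1950) = 1875 − 1365 = 510
C = 510 + 0.7(7900) = 6040
S = 7900 − 6040 = 1860

S = 1860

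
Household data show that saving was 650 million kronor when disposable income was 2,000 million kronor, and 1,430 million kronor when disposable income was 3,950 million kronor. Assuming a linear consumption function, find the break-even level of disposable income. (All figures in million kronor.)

MPS = ΔS/ΔY = (1430 − 650)/(3950 − 2000) = 780/1950 = 0.4
MPC = 1 − MPS = 0.6
From S(2000) = 650: −a + 0.4(2000) = 650, so a = 800 − 650 = 150
Break-even (S = 0): Y = a/MPS = 150/0.4 = 375

Y = 375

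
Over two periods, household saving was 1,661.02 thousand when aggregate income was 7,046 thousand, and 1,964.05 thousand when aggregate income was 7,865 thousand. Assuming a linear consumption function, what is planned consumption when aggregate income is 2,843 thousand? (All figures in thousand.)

MPS = ΔS/ΔY = (1964.05 − 1661.02)/(7865 − 7046) = 303.03/819 = 0.37
MPC = 1 − MPS = 0.63
Autonomous saving = 1661.02 − 0.37(7046) = -946, so a = 946
C = 946 + 0.63(2843) = 946 + 1791.09 = 2737.09

C = 2737.09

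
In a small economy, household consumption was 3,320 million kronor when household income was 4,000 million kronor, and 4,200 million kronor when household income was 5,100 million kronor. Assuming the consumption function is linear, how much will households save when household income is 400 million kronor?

S = -40

MPC = (4200 − 3320)/(5100 − 4000) = 880/1100 = 0.8
a = 3320 − 0.8(4000) = 3320 − 3200 = 120
C = 120 + 0.8(400) = 440
S = 400 − 440 = -40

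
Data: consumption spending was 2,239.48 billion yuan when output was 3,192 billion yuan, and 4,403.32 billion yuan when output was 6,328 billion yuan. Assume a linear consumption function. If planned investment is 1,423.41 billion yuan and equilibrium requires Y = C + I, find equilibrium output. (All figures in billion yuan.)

MPC = (4403.32 − 2239.48)/(6328 − 3192) = 2163.84/3136 = 0.69
a = 2239.48 − 0.69(3192) = 37
Equilibrium: Y = 37 + 0.69Y + 1423.41
0.31Y = 1460.41, so Y = 1460.41/0.31 = 4711

Y = 4711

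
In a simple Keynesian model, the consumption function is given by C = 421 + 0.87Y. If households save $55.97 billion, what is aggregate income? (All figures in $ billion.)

S = Y − C = -421 + 0.13Y
-421 + 0.13Y = 55.97, so 0.13Y = 476.97 and Y = 3669

Y = 3669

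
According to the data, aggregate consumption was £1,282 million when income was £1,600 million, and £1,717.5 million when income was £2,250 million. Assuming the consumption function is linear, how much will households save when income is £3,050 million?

S = 796.5

MPC = (1717.5 − 1282)/(2250 − 1600) = 435.5/650 = 0.67
a = 1282 − 0.67(1600) = 1282 − 1072 = 210
C = 210 + 0.67(3050) = 2253.5
S = 3050 − 2253.5 = 796.5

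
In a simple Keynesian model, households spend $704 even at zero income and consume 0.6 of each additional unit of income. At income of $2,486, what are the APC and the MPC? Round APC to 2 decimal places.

APC = 0.88; MPC = 0.6

MPC = 0.6 (the slope of the consumption function)
C = 704 + 0.6(2486) = 2195.6, so APC = 2195.6/2486 = 0.88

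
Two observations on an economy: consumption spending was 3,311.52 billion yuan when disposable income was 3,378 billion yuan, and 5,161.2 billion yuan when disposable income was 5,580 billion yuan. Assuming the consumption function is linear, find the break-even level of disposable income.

MPC = (5161.2 − 3311.52)/(5580 − 3378) = 1849.68/2202 = 0.84
a = 3311.52 − 0.84(3378) = 3311.52 − 2837.52 = 474
Break-even: Y = a/(1−MPC) = 474/0.16 = 2962.5

Y = 2962.5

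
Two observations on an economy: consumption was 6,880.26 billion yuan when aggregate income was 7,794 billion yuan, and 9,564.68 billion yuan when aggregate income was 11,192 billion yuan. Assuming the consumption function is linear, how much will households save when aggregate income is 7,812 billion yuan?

MPC = (9564.68 − 6880.26)/(11192 − 7794) = 2684.42/3398 = 0.79
a = 6880.26 − 0.79(7794) = 6880.26 − 6157.26 = 723
C = 723 + 0.79(7812) = 6894.48
S = 7812 − 6894.48 = 917.52

S = 917.52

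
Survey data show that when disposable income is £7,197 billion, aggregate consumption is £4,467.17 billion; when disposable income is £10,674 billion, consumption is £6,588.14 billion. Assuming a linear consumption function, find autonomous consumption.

MPC = ΔC/ΔY = (6588.14 − 4467.17)/(10674 − 7197) = 2120.97/3477 = 0.61
a = C − MPC·Y = 4467.17 − 0.61(7197) = 4467.17 − 4390.17 = 77

a = 77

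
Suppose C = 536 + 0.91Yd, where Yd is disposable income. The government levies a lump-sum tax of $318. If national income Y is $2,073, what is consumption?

C = 2133.05

Yd = Y − T = 2073 − 318 = 1755
C = 536 + 0.91(1755) = 536 + 1597.05 = 2133.05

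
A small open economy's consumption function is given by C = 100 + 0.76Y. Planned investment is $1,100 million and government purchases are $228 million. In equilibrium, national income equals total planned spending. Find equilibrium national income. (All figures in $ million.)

Y = C + I + G = 100 + 0.76Y + 1100 + 228
Y − 0.76Y = 1428
0.24Y = 1428, so Y = 1428/0.24 = 5950

Y = 5950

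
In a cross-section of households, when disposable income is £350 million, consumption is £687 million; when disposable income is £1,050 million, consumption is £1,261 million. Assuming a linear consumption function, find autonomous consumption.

MPC = ΔC/ΔY = (1261 − 687)/(1050 − 350) = 574/700 = 0.82
a = C − MPC·Y = 687 − 0.82(350) = 687 − 287 = 400

a = 400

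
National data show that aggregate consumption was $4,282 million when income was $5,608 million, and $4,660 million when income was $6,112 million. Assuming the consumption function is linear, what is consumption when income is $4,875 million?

C = 3732.25

MPC = (4660 − 4282)/(6112 − 5608) = 378/504 = 0.75
a = 4282 − 0.75(5608) = 4282 − 4206 = 76
C = 76 + 0.75(4875) = 76 + 3656.25 = 3732.25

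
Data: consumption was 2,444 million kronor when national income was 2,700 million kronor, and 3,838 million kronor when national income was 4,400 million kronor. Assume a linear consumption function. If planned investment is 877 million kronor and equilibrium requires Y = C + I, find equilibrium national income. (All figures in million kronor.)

MPC = (3838 − 2444)/(4400 − 2700) = 1394/1700 = 0.82
a = 2444 − 0.82(2700) = 230
Equilibrium: Y = 230 + 0.82Y + 877
0.18Y = 1107, so Y = 1107/0.18 = 6150

Y = 6150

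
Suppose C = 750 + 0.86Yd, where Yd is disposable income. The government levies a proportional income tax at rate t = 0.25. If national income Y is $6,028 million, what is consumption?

C = 4638.06

Yd = (1 − 0.25)(6028) = 0.75(6028) = 4521
C = 750 + 0.86(4521) = 750 + 3888.06 = 4638.06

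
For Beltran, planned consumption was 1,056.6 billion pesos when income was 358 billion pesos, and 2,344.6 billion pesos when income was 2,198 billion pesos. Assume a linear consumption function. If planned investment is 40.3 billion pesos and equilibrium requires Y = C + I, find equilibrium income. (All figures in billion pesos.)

MPC = (2344.6 − 1056.6)/(2198 − 358) = 1288/1840 = 0.7
a = 1056.6 − 0.7(358) = 806
Equilibrium: Y = 806 + 0.7Y + 40.3
0.3Y = 846.3, so Y = 846.3/0.3 = 2821

Y = 2821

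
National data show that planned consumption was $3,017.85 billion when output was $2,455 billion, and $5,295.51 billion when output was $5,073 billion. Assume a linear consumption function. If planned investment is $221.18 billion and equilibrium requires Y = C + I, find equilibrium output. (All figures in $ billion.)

MPC = (5295.51 − 3017.85)/(5073 − 2455) = 2277.66/2618 = 0.87
a = 3017.85 − 0.87(2455) = 882
Equilibrium: Y = 882 + 0.87Y + 221.18
0.13Y = 1103.18, so Y = 1103.18/0.13 = 8486

Y = 8486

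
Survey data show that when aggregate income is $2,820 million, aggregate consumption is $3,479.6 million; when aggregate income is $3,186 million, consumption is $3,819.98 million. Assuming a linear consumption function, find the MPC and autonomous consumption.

MPC = ΔC/ΔY = (3819.98 − 3479.6)/(3186 − 2820) = 340.38/366 = 0.93
a = C − MPC·Y = 3479.6 − 0.93(2820) = 3479.6 − 2622.6 = 857

MPC = 0.93; a = 857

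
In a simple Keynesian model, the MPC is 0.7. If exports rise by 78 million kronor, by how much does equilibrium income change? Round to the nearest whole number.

The multiplier is 1/(1 − MPC) = 1/0.3.
ΔY = 78/0.3 = 260.00 ≈ 260

ΔY ≈ 260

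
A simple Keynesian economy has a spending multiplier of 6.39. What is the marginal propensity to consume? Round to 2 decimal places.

MPC = 0.84

k = 1/(1 − MPC), so 1 − MPC = 1/k = 1/6.39 = 0.1565
MPC = 1 − 0.1565 = 0.84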